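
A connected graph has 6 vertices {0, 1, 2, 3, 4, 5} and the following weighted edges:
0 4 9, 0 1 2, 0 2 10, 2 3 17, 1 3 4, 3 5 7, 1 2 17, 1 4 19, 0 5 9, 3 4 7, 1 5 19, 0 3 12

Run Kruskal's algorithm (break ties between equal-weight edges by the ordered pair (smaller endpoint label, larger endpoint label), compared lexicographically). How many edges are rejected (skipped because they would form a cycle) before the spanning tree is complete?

Kruskal: consider edges lightest-first.
0 1 (2): add. Components now {0,1} {2} {3} {4} {5}
1 3 (4): add. Components now {0,1,3} {2} {4} {5}
3 4 (7): add. Components now {0,1,3,4} {2} {5}
3 5 (7): add. Components now {0,1,3,4,5} {2}
0 4 (9): skip — 0 and 4 already connected.
0 5 (9): skip — 0 and 5 already connected.
0 2 (10): add. Components now {0,1,2,3,4,5}
Edges rejected before the tree was complete: 2.

2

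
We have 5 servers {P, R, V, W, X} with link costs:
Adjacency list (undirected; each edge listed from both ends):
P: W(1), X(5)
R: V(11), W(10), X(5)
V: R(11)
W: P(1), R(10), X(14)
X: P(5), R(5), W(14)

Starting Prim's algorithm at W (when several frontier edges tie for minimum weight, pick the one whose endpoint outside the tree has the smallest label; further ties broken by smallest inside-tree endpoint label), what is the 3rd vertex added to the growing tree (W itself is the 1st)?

X

Prim's algorithm from W:
Step 1: frontier [P W 1, R W 10, W X 14] → take P W (1); add P.
Step 2: frontier [P X 5, R W 10, W X 14] → take P X (5); add X.
Step 3: frontier [R W 10, R X 5] → take R X (5); add R.
Step 4: frontier [R V 11] → take R V (11); add V.
Vertex order: W, P, X, R, V. The 3rd vertex is X.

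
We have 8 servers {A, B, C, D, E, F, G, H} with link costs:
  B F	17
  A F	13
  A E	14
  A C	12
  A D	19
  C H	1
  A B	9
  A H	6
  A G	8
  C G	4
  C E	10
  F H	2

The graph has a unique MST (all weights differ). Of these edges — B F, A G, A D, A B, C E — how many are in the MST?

Kruskal's algorithm — process edges by increasing weight (ties by edge label):
C H (1): add — endpoints in different components.
F H (2): add — endpoints in different components.
C G (4): add — endpoints in different components.
A H (6): add — endpoints in different components.
A G (8): skip — A and G already connected.
A B (9): add — endpoints in different components.
C E (10): add — endpoints in different components.
A C (12): skip — A and C already connected.
A F (13): skip — A and F already connected.
A E (14): skip — A and E already connected.
B F (17): skip — B and F already connected.
A D (19): add — endpoints in different components.
MST edge set: {C H, F H, C G, A H, A B, C E, A D}.
Of the listed edges, {A D, A B, C E} are in the MST → 3.

3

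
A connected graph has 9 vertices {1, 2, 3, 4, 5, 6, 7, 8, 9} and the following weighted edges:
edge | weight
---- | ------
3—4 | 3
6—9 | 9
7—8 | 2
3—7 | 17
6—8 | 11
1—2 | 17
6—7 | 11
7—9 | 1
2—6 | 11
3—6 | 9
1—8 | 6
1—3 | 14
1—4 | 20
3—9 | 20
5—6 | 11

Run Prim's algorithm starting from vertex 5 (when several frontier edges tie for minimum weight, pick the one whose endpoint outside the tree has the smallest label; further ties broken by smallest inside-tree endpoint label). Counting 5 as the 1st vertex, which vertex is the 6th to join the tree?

7

Prim, starting at 5.
Step 1: cheapest edge leaving the tree is 5—6 (11); add 6.
Step 2: cheapest edge leaving the tree is 3—6 (9); add 3.
Step 3: cheapest edge leaving the tree is 3—4 (3); add 4.
Step 4: cheapest edge leaving the tree is 6—9 (9); add 9.
Step 5: cheapest edge leaving the tree is 7—9 (1); add 7.
Step 6: cheapest edge leaving the tree is 7—8 (2); add 8.
Step 7: cheapest edge leaving the tree is 1—8 (6); add 1.
Step 8: cheapest edge leaving the tree is 2—6 (11); add 2.
Vertex order: 5, 6, 3, 4, 9, 7, 8, 1, 2. The 6th vertex is 7.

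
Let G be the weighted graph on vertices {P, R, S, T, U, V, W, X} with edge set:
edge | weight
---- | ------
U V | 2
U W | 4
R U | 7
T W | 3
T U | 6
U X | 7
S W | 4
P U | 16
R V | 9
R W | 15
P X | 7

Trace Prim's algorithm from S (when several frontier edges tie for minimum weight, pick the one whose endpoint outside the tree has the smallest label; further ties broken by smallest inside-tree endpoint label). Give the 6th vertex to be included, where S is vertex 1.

Prim's algorithm from S:
Step 1: cheapest edge leaving the tree is S W (4); add W.
Step 2: cheapest edge leaving the tree is T W (3); add T.
Step 3: cheapest edge leaving the tree is U W (4); add U.
Step 4: cheapest edge leaving the tree is U V (2); add V.
Step 5: cheapest edge leaving the tree is R U (7); add R.
Step 6: cheapest edge leaving the tree is U X (7); add X.
Step 7: cheapest edge leaving the tree is P X (7); add P.
Vertex order: S, W, T, U, V, R, X, P. The 6th vertex is R.

R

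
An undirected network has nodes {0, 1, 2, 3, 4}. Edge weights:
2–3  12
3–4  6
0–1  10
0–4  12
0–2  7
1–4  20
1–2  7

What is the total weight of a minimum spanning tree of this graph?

32

Sort edges by weight, then run Kruskal:
3–4 (6): add — endpoints in different components.
0–2 (7): add — endpoints in different components.
1–2 (7): add — endpoints in different components.
0–1 (10): skip — 0 and 1 already connected.
0–4 (12): add — endpoints in different components.
MST edges: 3–4, 0–2, 1–2, 0–4; total weight 6+7+7+12 = 32.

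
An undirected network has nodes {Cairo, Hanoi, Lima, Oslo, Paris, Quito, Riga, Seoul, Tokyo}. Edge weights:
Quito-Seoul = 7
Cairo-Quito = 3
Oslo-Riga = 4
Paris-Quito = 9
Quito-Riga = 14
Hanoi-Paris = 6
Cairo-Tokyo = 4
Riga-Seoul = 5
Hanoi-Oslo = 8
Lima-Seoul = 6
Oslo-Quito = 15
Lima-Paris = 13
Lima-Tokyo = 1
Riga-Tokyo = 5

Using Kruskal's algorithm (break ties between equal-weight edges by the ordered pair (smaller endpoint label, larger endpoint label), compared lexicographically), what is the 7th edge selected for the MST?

Hanoi-Paris

Kruskal's algorithm — process edges by increasing weight (ties by edge label):
Lima-Tokyo (1): add — endpoints in different components.
Cairo-Quito (3): add — endpoints in different components.
Cairo-Tokyo (4): add — endpoints in different components.
Oslo-Riga (4): add — endpoints in different components.
Riga-Seoul (5): add — endpoints in different components.
Riga-Tokyo (5): add — endpoints in different components.
Hanoi-Paris (6): add — endpoints in different components.
Lima-Seoul (6): skip — Seoul and Lima already connected.
Quito-Seoul (7): skip — Seoul and Quito already connected.
Hanoi-Oslo (8): add — endpoints in different components.
The 7th edge added is Hanoi-Paris.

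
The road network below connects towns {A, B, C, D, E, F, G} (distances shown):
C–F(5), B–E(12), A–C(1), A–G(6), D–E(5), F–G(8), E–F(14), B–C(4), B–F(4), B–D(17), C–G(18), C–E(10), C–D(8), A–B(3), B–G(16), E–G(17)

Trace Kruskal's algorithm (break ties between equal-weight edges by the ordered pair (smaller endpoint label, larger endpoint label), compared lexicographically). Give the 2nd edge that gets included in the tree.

A-B

Sort edges by weight, then run Kruskal:
A–C (1): add — endpoints in different components.
A–B (3): add — endpoints in different components.
B–C (4): skip — B and C already connected.
B–F (4): add — endpoints in different components.
C–F (5): skip — C and F already connected.
D–E (5): add — endpoints in different components.
A–G (6): add — endpoints in different components.
C–D (8): add — endpoints in different components.
The 2nd edge added is A–B.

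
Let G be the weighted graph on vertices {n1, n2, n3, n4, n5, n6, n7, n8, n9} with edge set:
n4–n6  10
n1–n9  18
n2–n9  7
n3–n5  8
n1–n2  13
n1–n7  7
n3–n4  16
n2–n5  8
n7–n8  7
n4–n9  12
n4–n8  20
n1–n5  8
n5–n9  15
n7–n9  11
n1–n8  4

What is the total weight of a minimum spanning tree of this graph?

Kruskal: consider edges lightest-first.
n1–n8 (4): add — endpoints in different components.
n1–n7 (7): add — endpoints in different components.
n2–n9 (7): add — endpoints in different components.
n7–n8 (7): skip — n7 and n8 already connected.
n1–n5 (8): add — endpoints in different components.
n2–n5 (8): add — endpoints in different components.
n3–n5 (8): add — endpoints in different components.
n4–n6 (10): add — endpoints in different components.
n7–n9 (11): skip — n7 and n9 already connected.
n4–n9 (12): add — endpoints in different components.
MST edges: n1–n8, n1–n7, n2–n9, n1–n5, n2–n5, n3–n5, n4–n6, n4–n9; total weight 4+7+7+8+8+8+10+12 = 64.

64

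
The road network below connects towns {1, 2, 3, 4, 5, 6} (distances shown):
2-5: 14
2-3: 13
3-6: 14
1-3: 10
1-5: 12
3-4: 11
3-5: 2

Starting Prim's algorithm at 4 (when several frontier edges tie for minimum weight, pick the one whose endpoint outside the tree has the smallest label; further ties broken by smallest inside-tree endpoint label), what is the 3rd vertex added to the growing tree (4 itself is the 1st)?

5

Prim, starting at 4.
Step 1: cheapest edge leaving the tree is 3-4 (11); add 3.
Step 2: cheapest edge leaving the tree is 3-5 (2); add 5.
Step 3: cheapest edge leaving the tree is 1-3 (10); add 1.
Step 4: cheapest edge leaving the tree is 2-3 (13); add 2.
Step 5: cheapest edge leaving the tree is 3-6 (14); add 6.
Vertex order: 4, 3, 5, 1, 2, 6. The 3rd vertex is 5.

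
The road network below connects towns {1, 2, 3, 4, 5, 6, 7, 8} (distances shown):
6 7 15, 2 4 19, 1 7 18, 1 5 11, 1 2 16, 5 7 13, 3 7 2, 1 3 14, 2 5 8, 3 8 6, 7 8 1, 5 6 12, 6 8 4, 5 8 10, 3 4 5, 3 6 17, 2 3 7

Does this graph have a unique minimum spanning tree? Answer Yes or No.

Sort edges by weight, then run Kruskal:
7 8 (1): add — endpoints in different components.
3 7 (2): add — endpoints in different components.
6 8 (4): add — endpoints in different components.
3 4 (5): add — endpoints in different components.
3 8 (6): skip — 3 and 8 already connected.
2 3 (7): add — endpoints in different components.
2 5 (8): add — endpoints in different components.
5 8 (10): skip — 5 and 8 already connected.
1 5 (11): add — endpoints in different components.
Every non-tree edge has weight strictly greater than the heaviest edge on the tree path between its endpoints, so the MST is unique.

Yes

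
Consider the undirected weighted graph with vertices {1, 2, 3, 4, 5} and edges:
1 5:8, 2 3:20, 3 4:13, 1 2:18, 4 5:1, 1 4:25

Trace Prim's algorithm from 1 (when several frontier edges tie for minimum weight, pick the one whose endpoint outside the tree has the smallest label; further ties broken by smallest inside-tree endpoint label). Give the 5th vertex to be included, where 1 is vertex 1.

Prim's algorithm from 1:
Step 1: frontier [1 5 8, 1 2 18, 1 4 25] → take 1 5 (8); add 5.
Step 2: frontier [1 2 18, 1 4 25, 4 5 1] → take 4 5 (1); add 4.
Step 3: frontier [1 2 18, 3 4 13] → take 3 4 (13); add 3.
Step 4: frontier [1 2 18, 2 3 20] → take 1 2 (18); add 2.
Vertex order: 1, 5, 4, 3, 2. The 5th vertex is 2.

2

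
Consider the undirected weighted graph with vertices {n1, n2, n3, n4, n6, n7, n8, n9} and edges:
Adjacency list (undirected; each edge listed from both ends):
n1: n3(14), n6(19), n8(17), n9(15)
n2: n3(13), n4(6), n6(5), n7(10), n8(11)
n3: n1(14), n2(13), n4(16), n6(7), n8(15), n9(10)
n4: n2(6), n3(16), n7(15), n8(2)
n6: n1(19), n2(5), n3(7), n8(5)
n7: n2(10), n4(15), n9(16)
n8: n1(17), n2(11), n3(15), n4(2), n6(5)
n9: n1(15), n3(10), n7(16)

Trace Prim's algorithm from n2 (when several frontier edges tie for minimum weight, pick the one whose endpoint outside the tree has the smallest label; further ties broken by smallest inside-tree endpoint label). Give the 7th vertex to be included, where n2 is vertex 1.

n9

Prim, starting at n2.
Step 1: cheapest edge leaving the tree is n2 n6 (5); add n6.
Step 2: cheapest edge leaving the tree is n6 n8 (5); add n8.
Step 3: cheapest edge leaving the tree is n4 n8 (2); add n4.
Step 4: cheapest edge leaving the tree is n3 n6 (7); add n3.
Step 5: cheapest edge leaving the tree is n2 n7 (10); add n7.
Step 6: cheapest edge leaving the tree is n3 n9 (10); add n9.
Step 7: cheapest edge leaving the tree is n1 n3 (14); add n1.
Vertex order: n2, n6, n8, n4, n3, n7, n9, n1. The 7th vertex is n9.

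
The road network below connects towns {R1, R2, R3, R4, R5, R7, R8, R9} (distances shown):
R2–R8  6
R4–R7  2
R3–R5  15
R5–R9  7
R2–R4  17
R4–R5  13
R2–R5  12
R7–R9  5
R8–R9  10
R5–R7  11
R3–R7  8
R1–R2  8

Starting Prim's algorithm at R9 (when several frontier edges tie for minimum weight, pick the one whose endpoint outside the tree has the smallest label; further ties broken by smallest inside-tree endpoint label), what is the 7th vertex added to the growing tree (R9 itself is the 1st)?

Grow the tree from R9 using Prim:
Step 1: frontier [R7–R9 5, R5–R9 7, R8–R9 10] → take R7–R9 (5); add R7.
Step 2: frontier [R4–R7 2, R3–R7 8, R5–R7 11, R5–R9 7, R8–R9 10] → take R4–R7 (2); add R4.
Step 3: frontier [R4–R5 13, R2–R4 17, R3–R7 8, R5–R7 11, R5–R9 7, R8–R9 10] → take R5–R9 (7); add R5.
Step 4: frontier [R2–R4 17, R2–R5 12, R3–R5 15, R3–R7 8, R8–R9 10] → take R3–R7 (8); add R3.
Step 5: frontier [R2–R4 17, R2–R5 12, R8–R9 10] → take R8–R9 (10); add R8.
Step 6: frontier [R2–R4 17, R2–R5 12, R2–R8 6] → take R2–R8 (6); add R2.
Step 7: frontier [R1–R2 8] → take R1–R2 (8); add R1.
Vertex order: R9, R7, R4, R5, R3, R8, R2, R1. The 7th vertex is R2.

R2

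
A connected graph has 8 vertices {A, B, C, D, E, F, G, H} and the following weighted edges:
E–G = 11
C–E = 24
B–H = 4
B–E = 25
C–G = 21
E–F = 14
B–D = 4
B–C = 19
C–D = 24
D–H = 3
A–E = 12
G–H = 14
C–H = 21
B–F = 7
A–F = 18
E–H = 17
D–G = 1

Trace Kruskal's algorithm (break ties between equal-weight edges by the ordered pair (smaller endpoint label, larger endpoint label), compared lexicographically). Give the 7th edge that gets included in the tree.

Sort edges by weight, then run Kruskal:
D–G (1): add — endpoints in different components.
D–H (3): add — endpoints in different components.
B–D (4): add — endpoints in different components.
B–H (4): skip — B and H already connected.
B–F (7): add — endpoints in different components.
E–G (11): add — endpoints in different components.
A–E (12): add — endpoints in different components.
E–F (14): skip — E and F already connected.
G–H (14): skip — G and H already connected.
E–H (17): skip — E and H already connected.
A–F (18): skip — A and F already connected.
B–C (19): add — endpoints in different components.
The 7th edge added is B–C.

B-C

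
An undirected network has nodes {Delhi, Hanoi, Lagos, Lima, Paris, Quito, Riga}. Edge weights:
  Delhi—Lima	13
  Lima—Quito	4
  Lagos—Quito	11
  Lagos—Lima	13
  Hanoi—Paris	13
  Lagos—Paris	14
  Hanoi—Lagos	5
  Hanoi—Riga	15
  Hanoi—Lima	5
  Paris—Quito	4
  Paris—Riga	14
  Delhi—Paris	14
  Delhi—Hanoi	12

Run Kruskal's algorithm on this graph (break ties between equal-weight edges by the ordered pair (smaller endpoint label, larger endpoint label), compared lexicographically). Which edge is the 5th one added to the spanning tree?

Sort edges by weight, then run Kruskal:
Lima—Quito (4): add — endpoints in different components.
Paris—Quito (4): add — endpoints in different components.
Hanoi—Lagos (5): add — endpoints in different components.
Hanoi—Lima (5): add — endpoints in different components.
Lagos—Quito (11): skip — Lagos and Quito already connected.
Delhi—Hanoi (12): add — endpoints in different components.
Delhi—Lima (13): skip — Delhi and Lima already connected.
Hanoi—Paris (13): skip — Hanoi and Paris already connected.
Lagos—Lima (13): skip — Lagos and Lima already connected.
Delhi—Paris (14): skip — Delhi and Paris already connected.
Lagos—Paris (14): skip — Lagos and Paris already connected.
Paris—Riga (14): add — endpoints in different components.
The 5th edge added is Delhi—Hanoi.

Delhi-Hanoi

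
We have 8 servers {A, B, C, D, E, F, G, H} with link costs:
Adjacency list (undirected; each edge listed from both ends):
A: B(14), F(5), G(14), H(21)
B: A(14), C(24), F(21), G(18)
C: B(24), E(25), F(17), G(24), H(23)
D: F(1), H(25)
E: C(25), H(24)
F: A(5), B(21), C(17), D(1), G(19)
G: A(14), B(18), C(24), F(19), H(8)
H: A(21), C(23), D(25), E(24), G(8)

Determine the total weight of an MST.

Kruskal: consider edges lightest-first.
D–F (1): add — endpoints in different components.
A–F (5): add — endpoints in different components.
G–H (8): add — endpoints in different components.
A–B (14): add — endpoints in different components.
A–G (14): add — endpoints in different components.
C–F (17): add — endpoints in different components.
B–G (18): skip — B and G already connected.
F–G (19): skip — F and G already connected.
A–H (21): skip — A and H already connected.
B–F (21): skip — B and F already connected.
C–H (23): skip — C and H already connected.
B–C (24): skip — B and C already connected.
C–G (24): skip — C and G already connected.
E–H (24): add — endpoints in different components.
MST edges: D–F, A–F, G–H, A–B, A–G, C–F, E–H; total weight 1+5+8+14+14+17+24 = 83.

83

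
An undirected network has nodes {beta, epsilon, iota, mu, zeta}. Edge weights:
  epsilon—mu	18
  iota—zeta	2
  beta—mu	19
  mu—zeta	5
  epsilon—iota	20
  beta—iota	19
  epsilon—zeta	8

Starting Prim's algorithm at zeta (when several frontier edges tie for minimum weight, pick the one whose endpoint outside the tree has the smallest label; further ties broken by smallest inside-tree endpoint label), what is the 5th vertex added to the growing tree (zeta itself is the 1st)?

beta

Prim's algorithm from zeta:
Step 1: cheapest edge leaving the tree is iota—zeta (2); add iota.
Step 2: cheapest edge leaving the tree is mu—zeta (5); add mu.
Step 3: cheapest edge leaving the tree is epsilon—zeta (8); add epsilon.
Step 4: cheapest edge leaving the tree is beta—iota (19); add beta.
Vertex order: zeta, iota, mu, epsilon, beta. The 5th vertex is beta.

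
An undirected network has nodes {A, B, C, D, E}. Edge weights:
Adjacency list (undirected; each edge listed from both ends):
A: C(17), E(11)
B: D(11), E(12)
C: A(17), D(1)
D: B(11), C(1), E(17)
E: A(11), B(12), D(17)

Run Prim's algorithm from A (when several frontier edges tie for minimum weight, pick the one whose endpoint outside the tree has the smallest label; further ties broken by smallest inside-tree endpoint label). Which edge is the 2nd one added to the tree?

B-E

Prim's algorithm from A:
Step 1: frontier [A E 11, A C 17] → take A E (11); add E.
Step 2: frontier [A C 17, B E 12, D E 17] → take B E (12); add B.
Step 3: frontier [A C 17, B D 11, D E 17] → take B D (11); add D.
Step 4: frontier [A C 17, C D 1] → take C D (1); add C.
The 2nd edge added is B E.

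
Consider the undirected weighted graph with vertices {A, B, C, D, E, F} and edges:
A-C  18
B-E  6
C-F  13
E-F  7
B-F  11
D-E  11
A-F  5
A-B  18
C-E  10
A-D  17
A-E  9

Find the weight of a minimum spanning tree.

39

Kruskal: consider edges lightest-first.
A-F (5): add — endpoints in different components.
B-E (6): add — endpoints in different components.
E-F (7): add — endpoints in different components.
A-E (9): skip — A and E already connected.
C-E (10): add — endpoints in different components.
B-F (11): skip — B and F already connected.
D-E (11): add — endpoints in different components.
MST edges: A-F, B-E, E-F, C-E, D-E; total weight 5+6+7+10+11 = 39.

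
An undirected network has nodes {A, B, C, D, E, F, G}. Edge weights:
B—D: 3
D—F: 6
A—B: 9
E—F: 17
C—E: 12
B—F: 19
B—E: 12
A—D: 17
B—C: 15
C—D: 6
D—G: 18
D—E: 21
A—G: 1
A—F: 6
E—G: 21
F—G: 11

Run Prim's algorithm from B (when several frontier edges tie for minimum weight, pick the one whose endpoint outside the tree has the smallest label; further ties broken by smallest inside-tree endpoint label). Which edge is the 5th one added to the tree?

Prim, starting at B.
Step 1: cheapest edge leaving the tree is B—D (3); add D.
Step 2: cheapest edge leaving the tree is C—D (6); add C.
Step 3: cheapest edge leaving the tree is D—F (6); add F.
Step 4: cheapest edge leaving the tree is A—F (6); add A.
Step 5: cheapest edge leaving the tree is A—G (1); add G.
Step 6: cheapest edge leaving the tree is B—E (12); add E.
The 5th edge added is A—G.

A-G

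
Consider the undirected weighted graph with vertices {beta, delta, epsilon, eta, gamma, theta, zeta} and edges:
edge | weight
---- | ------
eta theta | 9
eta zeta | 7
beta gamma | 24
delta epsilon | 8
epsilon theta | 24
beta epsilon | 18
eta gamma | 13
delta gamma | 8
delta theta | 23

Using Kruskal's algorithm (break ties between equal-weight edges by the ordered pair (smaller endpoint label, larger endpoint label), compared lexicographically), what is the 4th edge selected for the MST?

Sort edges by weight, then run Kruskal:
eta zeta (7): add — endpoints in different components.
delta epsilon (8): add — endpoints in different components.
delta gamma (8): add — endpoints in different components.
eta theta (9): add — endpoints in different components.
eta gamma (13): add — endpoints in different components.
beta epsilon (18): add — endpoints in different components.
The 4th edge added is eta theta.

eta-theta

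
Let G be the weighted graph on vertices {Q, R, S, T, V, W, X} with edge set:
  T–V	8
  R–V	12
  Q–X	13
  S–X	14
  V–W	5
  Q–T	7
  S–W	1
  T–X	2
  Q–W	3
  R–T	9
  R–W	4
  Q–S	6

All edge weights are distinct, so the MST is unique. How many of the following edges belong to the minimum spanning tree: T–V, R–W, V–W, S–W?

Kruskal's algorithm — process edges by increasing weight (ties by edge label):
S–W (1): add. Components now {X} {Q} {V} {S,W} {T} {R}
T–X (2): add. Components now {T,X} {Q} {V} {S,W} {R}
Q–W (3): add. Components now {T,X} {Q,S,W} {V} {R}
R–W (4): add. Components now {T,X} {Q,R,S,W} {V}
V–W (5): add. Components now {T,X} {Q,R,S,V,W}
Q–S (6): skip — Q and S already connected.
Q–T (7): add. Components now {Q,R,S,T,V,W,X}
MST edge set: {S–W, T–X, Q–W, R–W, V–W, Q–T}.
Of the listed edges, {R–W, V–W, S–W} are in the MST → 3.

3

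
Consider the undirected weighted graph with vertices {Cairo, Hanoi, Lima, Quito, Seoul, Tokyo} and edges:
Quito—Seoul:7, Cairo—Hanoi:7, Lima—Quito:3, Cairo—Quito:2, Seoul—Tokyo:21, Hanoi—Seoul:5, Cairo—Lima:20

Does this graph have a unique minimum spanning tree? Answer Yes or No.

Sort edges by weight, then run Kruskal:
Cairo—Quito (2): add — endpoints in different components.
Lima—Quito (3): add — endpoints in different components.
Hanoi—Seoul (5): add — endpoints in different components.
Cairo—Hanoi (7): add — endpoints in different components.
Quito—Seoul (7): skip — Quito and Seoul already connected.
Cairo—Lima (20): skip — Cairo and Lima already connected.
Seoul—Tokyo (21): add — endpoints in different components.
Non-tree edge Quito—Seoul has weight 7, equal to the heaviest edge on its tree cycle — swapping gives another MST of the same weight. Not unique.

No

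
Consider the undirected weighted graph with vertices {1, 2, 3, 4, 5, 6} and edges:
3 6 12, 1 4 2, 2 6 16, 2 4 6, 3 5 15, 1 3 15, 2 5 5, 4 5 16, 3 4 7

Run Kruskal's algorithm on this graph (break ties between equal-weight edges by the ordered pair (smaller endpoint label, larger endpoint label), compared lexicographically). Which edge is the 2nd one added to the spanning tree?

2-5

Kruskal's algorithm — process edges by increasing weight (ties by edge label):
1 4 (2): add. Components now {1,4} {2} {3} {5} {6}
2 5 (5): add. Components now {1,4} {2,5} {3} {6}
2 4 (6): add. Components now {1,2,4,5} {3} {6}
3 4 (7): add. Components now {1,2,3,4,5} {6}
3 6 (12): add. Components now {1,2,3,4,5,6}
The 2nd edge added is 2 5.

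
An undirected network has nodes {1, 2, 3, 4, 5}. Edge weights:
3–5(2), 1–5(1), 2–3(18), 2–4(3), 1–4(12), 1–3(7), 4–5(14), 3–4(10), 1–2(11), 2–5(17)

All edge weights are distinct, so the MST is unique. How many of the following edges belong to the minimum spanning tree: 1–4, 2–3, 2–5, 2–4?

Kruskal's algorithm — process edges by increasing weight (ties by edge label):
1–5 (1): add — endpoints in different components.
3–5 (2): add — endpoints in different components.
2–4 (3): add — endpoints in different components.
1–3 (7): skip — 1 and 3 already connected.
3–4 (10): add — endpoints in different components.
MST edge set: {1–5, 3–5, 2–4, 3–4}.
Of the listed edges, {2–4} are in the MST → 1.

1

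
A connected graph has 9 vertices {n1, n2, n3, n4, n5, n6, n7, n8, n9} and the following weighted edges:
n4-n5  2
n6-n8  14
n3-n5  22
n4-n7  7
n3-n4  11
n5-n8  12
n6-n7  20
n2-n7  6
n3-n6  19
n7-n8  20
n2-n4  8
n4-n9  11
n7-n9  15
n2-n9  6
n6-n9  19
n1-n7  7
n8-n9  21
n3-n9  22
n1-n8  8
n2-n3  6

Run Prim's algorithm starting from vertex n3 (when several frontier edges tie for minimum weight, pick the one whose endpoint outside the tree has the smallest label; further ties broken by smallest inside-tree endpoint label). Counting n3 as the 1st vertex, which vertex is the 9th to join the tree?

Prim's algorithm from n3:
Step 1: cheapest edge leaving the tree is n2-n3 (6); add n2.
Step 2: cheapest edge leaving the tree is n2-n7 (6); add n7.
Step 3: cheapest edge leaving the tree is n2-n9 (6); add n9.
Step 4: cheapest edge leaving the tree is n1-n7 (7); add n1.
Step 5: cheapest edge leaving the tree is n4-n7 (7); add n4.
Step 6: cheapest edge leaving the tree is n4-n5 (2); add n5.
Step 7: cheapest edge leaving the tree is n1-n8 (8); add n8.
Step 8: cheapest edge leaving the tree is n6-n8 (14); add n6.
Vertex order: n3, n2, n7, n9, n1, n4, n5, n8, n6. The 9th vertex is n6.

n6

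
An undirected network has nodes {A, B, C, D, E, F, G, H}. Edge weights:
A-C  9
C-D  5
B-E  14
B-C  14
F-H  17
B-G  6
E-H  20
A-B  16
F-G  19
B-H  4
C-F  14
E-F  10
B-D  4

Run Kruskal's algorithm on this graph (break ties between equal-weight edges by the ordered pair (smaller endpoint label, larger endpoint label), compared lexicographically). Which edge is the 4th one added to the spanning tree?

Kruskal: consider edges lightest-first.
B-D (4): add — endpoints in different components.
B-H (4): add — endpoints in different components.
C-D (5): add — endpoints in different components.
B-G (6): add — endpoints in different components.
A-C (9): add — endpoints in different components.
E-F (10): add — endpoints in different components.
B-C (14): skip — B and C already connected.
B-E (14): add — endpoints in different components.
The 4th edge added is B-G.

B-G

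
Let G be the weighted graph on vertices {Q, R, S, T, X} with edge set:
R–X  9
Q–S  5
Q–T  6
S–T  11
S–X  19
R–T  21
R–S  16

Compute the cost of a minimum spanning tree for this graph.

36

Kruskal's algorithm — process edges by increasing weight (ties by edge label):
Q–S (5): add. Components now {X} {Q,S} {T} {R}
Q–T (6): add. Components now {X} {Q,S,T} {R}
R–X (9): add. Components now {R,X} {Q,S,T}
S–T (11): skip — S and T already connected.
R–S (16): add. Components now {Q,R,S,T,X}
MST edges: Q–S, Q–T, R–X, R–S; total weight 5+6+9+16 = 36.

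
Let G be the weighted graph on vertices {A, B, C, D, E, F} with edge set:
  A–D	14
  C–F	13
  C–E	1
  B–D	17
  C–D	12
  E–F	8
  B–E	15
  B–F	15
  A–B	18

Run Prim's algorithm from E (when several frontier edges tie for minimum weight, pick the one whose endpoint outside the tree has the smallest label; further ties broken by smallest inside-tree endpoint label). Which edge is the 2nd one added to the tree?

E-F

Grow the tree from E using Prim:
Step 1: frontier [C–E 1, E–F 8, B–E 15] → take C–E (1); add C.
Step 2: frontier [C–D 12, C–F 13, E–F 8, B–E 15] → take E–F (8); add F.
Step 3: frontier [C–D 12, B–E 15, B–F 15] → take C–D (12); add D.
Step 4: frontier [A–D 14, B–D 17, B–E 15, B–F 15] → take A–D (14); add A.
Step 5: frontier [A–B 18, B–D 17, B–E 15, B–F 15] → take B–E (15); add B.
The 2nd edge added is E–F.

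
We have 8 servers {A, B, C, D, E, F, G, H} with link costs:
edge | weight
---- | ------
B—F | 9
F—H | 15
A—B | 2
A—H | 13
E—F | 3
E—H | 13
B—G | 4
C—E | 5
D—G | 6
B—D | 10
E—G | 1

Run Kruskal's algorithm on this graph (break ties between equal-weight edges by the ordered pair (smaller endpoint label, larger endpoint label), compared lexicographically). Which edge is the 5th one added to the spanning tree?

Sort edges by weight, then run Kruskal:
E—G (1): add — endpoints in different components.
A—B (2): add — endpoints in different components.
E—F (3): add — endpoints in different components.
B—G (4): add — endpoints in different components.
C—E (5): add — endpoints in different components.
D—G (6): add — endpoints in different components.
B—F (9): skip — B and F already connected.
B—D (10): skip — B and D already connected.
A—H (13): add — endpoints in different components.
The 5th edge added is C—E.

C-E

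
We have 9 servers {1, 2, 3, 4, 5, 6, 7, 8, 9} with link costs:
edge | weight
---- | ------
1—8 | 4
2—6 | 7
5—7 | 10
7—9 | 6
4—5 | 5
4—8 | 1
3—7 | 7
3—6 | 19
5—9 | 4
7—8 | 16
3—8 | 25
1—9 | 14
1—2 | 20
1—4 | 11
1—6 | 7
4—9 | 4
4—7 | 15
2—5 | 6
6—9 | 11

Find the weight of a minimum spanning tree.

39

Prim, starting at 4.
Step 1: cheapest edge leaving the tree is 4—8 (1); add 8.
Step 2: cheapest edge leaving the tree is 1—8 (4); add 1.
Step 3: cheapest edge leaving the tree is 4—9 (4); add 9.
Step 4: cheapest edge leaving the tree is 5—9 (4); add 5.
Step 5: cheapest edge leaving the tree is 2—5 (6); add 2.
Step 6: cheapest edge leaving the tree is 7—9 (6); add 7.
Step 7: cheapest edge leaving the tree is 3—7 (7); add 3.
Step 8: cheapest edge leaving the tree is 1—6 (7); add 6.
MST edges: 4—8, 1—8, 4—9, 5—9, 2—5, 7—9, 3—7, 1—6; total weight 1+4+4+4+6+6+7+7 = 39.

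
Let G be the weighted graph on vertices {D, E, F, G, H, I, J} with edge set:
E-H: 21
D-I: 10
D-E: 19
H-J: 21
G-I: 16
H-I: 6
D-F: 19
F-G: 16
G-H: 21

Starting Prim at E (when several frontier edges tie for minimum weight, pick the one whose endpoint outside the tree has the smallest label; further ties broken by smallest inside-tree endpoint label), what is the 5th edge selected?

Prim, starting at E.
Step 1: cheapest edge leaving the tree is D-E (19); add D.
Step 2: cheapest edge leaving the tree is D-I (10); add I.
Step 3: cheapest edge leaving the tree is H-I (6); add H.
Step 4: cheapest edge leaving the tree is G-I (16); add G.
Step 5: cheapest edge leaving the tree is F-G (16); add F.
Step 6: cheapest edge leaving the tree is H-J (21); add J.
The 5th edge added is F-G.

F-G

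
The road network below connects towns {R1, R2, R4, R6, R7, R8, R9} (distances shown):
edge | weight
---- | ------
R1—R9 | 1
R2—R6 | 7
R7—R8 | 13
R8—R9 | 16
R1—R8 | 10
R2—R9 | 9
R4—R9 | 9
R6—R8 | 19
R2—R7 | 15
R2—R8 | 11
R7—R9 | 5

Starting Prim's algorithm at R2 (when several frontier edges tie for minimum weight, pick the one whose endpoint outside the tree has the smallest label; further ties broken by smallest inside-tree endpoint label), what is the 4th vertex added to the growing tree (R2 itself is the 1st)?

Prim, starting at R2.
Step 1: frontier [R2—R6 7, R2—R9 9, R2—R8 11, R2—R7 15] → take R2—R6 (7); add R6.
Step 2: frontier [R2—R9 9, R2—R8 11, R2—R7 15, R6—R8 19] → take R2—R9 (9); add R9.
Step 3: frontier [R2—R8 11, R2—R7 15, R6—R8 19, R1—R9 1, R7—R9 5, R4—R9 9, R8—R9 16] → take R1—R9 (1); add R1.
Step 4: frontier [R1—R8 10, R2—R8 11, R2—R7 15, R6—R8 19, R7—R9 5, R4—R9 9, R8—R9 16] → take R7—R9 (5); add R7.
Step 5: frontier [R1—R8 10, R2—R8 11, R6—R8 19, R7—R8 13, R4—R9 9, R8—R9 16] → take R4—R9 (9); add R4.
Step 6: frontier [R1—R8 10, R2—R8 11, R6—R8 19, R7—R8 13, R8—R9 16] → take R1—R8 (10); add R8.
Vertex order: R2, R6, R9, R1, R7, R4, R8. The 4th vertex is R1.

R1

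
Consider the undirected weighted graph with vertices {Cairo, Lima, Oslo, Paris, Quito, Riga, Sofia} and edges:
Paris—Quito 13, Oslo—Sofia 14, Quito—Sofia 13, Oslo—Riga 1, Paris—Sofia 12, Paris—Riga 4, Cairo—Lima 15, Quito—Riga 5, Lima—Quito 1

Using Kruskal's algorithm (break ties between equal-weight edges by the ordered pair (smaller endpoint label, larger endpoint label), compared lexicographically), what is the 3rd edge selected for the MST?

Sort edges by weight, then run Kruskal:
Lima—Quito (1): add — endpoints in different components.
Oslo—Riga (1): add — endpoints in different components.
Paris—Riga (4): add — endpoints in different components.
Quito—Riga (5): add — endpoints in different components.
Paris—Sofia (12): add — endpoints in different components.
Paris—Quito (13): skip — Paris and Quito already connected.
Quito—Sofia (13): skip — Sofia and Quito already connected.
Oslo—Sofia (14): skip — Oslo and Sofia already connected.
Cairo—Lima (15): add — endpoints in different components.
The 3rd edge added is Paris—Riga.

Paris-Riga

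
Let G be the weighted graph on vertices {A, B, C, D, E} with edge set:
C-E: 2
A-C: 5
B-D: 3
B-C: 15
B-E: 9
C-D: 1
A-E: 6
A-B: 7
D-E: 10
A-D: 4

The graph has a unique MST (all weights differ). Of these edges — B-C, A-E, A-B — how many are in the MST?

0

Kruskal's algorithm — process edges by increasing weight (ties by edge label):
C-D (1): add. Components now {A} {B} {C,D} {E}
C-E (2): add. Components now {A} {B} {C,D,E}
B-D (3): add. Components now {A} {B,C,D,E}
A-D (4): add. Components now {A,B,C,D,E}
MST edge set: {C-D, C-E, B-D, A-D}.
Of the listed edges, {} are in the MST → 0.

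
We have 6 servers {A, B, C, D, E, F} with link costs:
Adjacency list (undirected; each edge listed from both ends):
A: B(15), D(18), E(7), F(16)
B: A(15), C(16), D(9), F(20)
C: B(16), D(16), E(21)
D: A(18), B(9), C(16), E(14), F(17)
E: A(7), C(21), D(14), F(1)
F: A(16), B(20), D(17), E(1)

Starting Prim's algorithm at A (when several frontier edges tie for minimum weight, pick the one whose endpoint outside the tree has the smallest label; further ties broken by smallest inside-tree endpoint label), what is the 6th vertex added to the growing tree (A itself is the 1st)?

C

Grow the tree from A using Prim:
Step 1: cheapest edge leaving the tree is A–E (7); add E.
Step 2: cheapest edge leaving the tree is E–F (1); add F.
Step 3: cheapest edge leaving the tree is D–E (14); add D.
Step 4: cheapest edge leaving the tree is B–D (9); add B.
Step 5: cheapest edge leaving the tree is B–C (16); add C.
Vertex order: A, E, F, D, B, C. The 6th vertex is C.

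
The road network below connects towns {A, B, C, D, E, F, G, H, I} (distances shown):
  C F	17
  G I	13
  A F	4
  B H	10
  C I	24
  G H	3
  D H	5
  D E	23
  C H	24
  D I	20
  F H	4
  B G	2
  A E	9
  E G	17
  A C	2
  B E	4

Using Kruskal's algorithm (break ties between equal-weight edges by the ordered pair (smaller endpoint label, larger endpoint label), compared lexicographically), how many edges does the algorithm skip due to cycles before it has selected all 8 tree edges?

2

Kruskal's algorithm — process edges by increasing weight (ties by edge label):
A C (2): add — endpoints in different components.
B G (2): add — endpoints in different components.
G H (3): add — endpoints in different components.
A F (4): add — endpoints in different components.
B E (4): add — endpoints in different components.
F H (4): add — endpoints in different components.
D H (5): add — endpoints in different components.
A E (9): skip — A and E already connected.
B H (10): skip — B and H already connected.
G I (13): add — endpoints in different components.
Edges rejected before the tree was complete: 2.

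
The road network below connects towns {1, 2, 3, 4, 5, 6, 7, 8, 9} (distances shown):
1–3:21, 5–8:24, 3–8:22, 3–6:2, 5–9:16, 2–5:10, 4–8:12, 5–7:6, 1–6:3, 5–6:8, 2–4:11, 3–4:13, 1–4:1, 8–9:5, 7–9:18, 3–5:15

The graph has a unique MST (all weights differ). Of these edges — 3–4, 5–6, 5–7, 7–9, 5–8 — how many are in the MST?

2

Kruskal's algorithm — process edges by increasing weight (ties by edge label):
1–4 (1): add — endpoints in different components.
3–6 (2): add — endpoints in different components.
1–6 (3): add — endpoints in different components.
8–9 (5): add — endpoints in different components.
5–7 (6): add — endpoints in different components.
5–6 (8): add — endpoints in different components.
2–5 (10): add — endpoints in different components.
2–4 (11): skip — 2 and 4 already connected.
4–8 (12): add — endpoints in different components.
MST edge set: {1–4, 3–6, 1–6, 8–9, 5–7, 5–6, 2–5, 4–8}.
Of the listed edges, {5–6, 5–7} are in the MST → 2.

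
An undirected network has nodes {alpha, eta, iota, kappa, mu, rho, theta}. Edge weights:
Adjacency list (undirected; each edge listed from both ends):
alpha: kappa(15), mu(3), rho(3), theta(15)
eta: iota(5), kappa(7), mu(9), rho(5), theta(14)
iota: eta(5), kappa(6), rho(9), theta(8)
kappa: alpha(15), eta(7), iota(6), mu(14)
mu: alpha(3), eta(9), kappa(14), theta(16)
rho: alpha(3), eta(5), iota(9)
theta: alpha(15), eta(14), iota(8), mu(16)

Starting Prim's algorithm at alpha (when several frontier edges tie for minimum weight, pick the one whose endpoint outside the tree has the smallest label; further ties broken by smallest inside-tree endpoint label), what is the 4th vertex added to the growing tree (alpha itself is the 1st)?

Prim's algorithm from alpha:
Step 1: frontier [alpha—mu 3, alpha—rho 3, alpha—kappa 15, alpha—theta 15] → take alpha—mu (3); add mu.
Step 2: frontier [alpha—rho 3, alpha—kappa 15, alpha—theta 15, eta—mu 9, kappa—mu 14, mu—theta 16] → take alpha—rho (3); add rho.
Step 3: frontier [alpha—kappa 15, alpha—theta 15, eta—mu 9, kappa—mu 14, mu—theta 16, eta—rho 5, iota—rho 9] → take eta—rho (5); add eta.
Step 4: frontier [alpha—kappa 15, alpha—theta 15, eta—iota 5, eta—kappa 7, eta—theta 14, kappa—mu 14, mu—theta 16, iota—rho 9] → take eta—iota (5); add iota.
Step 5: frontier [alpha—kappa 15, alpha—theta 15, eta—kappa 7, eta—theta 14, iota—kappa 6, iota—theta 8, kappa—mu 14, mu—theta 16] → take iota—kappa (6); add kappa.
Step 6: frontier [alpha—theta 15, eta—theta 14, iota—theta 8, mu—theta 16] → take iota—theta (8); add theta.
Vertex order: alpha, mu, rho, eta, iota, kappa, theta. The 4th vertex is eta.

eta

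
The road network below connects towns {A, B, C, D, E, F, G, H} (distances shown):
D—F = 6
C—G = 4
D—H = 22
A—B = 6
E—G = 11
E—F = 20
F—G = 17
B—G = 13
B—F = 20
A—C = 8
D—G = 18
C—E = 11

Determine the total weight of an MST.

74

Sort edges by weight, then run Kruskal:
C—G (4): add — endpoints in different components.
A—B (6): add — endpoints in different components.
D—F (6): add — endpoints in different components.
A—C (8): add — endpoints in different components.
C—E (11): add — endpoints in different components.
E—G (11): skip — E and G already connected.
B—G (13): skip — B and G already connected.
F—G (17): add — endpoints in different components.
D—G (18): skip — D and G already connected.
B—F (20): skip — B and F already connected.
E—F (20): skip — E and F already connected.
D—H (22): add — endpoints in different components.
MST edges: C—G, A—B, D—F, A—C, C—E, F—G, D—H; total weight 4+6+6+8+11+17+22 = 74.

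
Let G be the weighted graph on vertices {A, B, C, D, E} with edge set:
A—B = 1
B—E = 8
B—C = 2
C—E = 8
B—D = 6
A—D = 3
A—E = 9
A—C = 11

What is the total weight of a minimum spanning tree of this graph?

14

Grow the tree from B using Prim:
Step 1: frontier [A—B 1, B—C 2, B—D 6, B—E 8] → take A—B (1); add A.
Step 2: frontier [A—D 3, A—E 9, A—C 11, B—C 2, B—D 6, B—E 8] → take B—C (2); add C.
Step 3: frontier [A—D 3, A—E 9, B—D 6, B—E 8, C—E 8] → take A—D (3); add D.
Step 4: frontier [A—E 9, B—E 8, C—E 8] → take B—E (8); add E.
MST edges: A—B, B—C, A—D, B—E; total weight 1+2+3+8 = 14.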